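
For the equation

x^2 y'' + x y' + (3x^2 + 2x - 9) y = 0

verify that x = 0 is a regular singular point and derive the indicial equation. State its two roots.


Divide by x^2 to reach normal form y'' + P_1(x) y' + P_2(x) y = 0 with P_1(x) = 1/x and P_2(x) = 3 + 2/x - 9/x^2.
x = 0 is a singular point because the y'-coefficient 1/x has a pole at x = 0 and the y-coefficient 3 + 2/x - 9/x^2 has a pole at x = 0.
It is a regular singular point because x P_1(x) = p(x) = 1 and x^2 P_2(x) = q(x) = 3x^2 + 2x - 9 are polynomials, hence analytic at x = 0.
p(0) = 1,  q(0) = -9.
Indicial equation: r(r-1) + p(0) r + q(0) = 0, i.e. r^2 + (p(0) - 1) r + q(0) = 0, i.e. r^2 - 9 = 0.
Discriminant: (0)^2 - 4(-9) = 36, so r = (0 ± 6)/2.
Solving: r_1 = 3, r_2 = -3.

indicial: r^2 - 9 = 0; roots r_1 = 3, r_2 = -3


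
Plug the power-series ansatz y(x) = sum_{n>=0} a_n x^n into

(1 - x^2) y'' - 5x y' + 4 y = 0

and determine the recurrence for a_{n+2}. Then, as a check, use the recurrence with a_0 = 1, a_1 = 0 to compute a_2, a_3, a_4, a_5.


Substitute y = sum_n a_n x^n.
(1 - 1 x^2) y'' contributes (n+2)(n+1) a_{n+2} - n(n-1) a_n at x^n.
-5 x y'(x) contributes -5 n a_n at x^n.
4 y(x) contributes 4 a_n at x^n.
Matching x^n: (n+2)(n+1) a_{n+2} + (-n(n-1) - 5 n + 4) a_n = 0.
Thus a_{n+2} = (n(n-1) + 5 n - 4) / ((n+1)(n+2)) * a_n.

Check with a_0 = 1, a_1 = 0 (apply the recurrence for n = 0, 1, 2, 3): a_0 = 1, a_1 = 0, a_2 = -2, a_3 = 0, a_4 = -4/3, a_5 = 0.

a_(n+2) = (n(n-1) + 5 n - 4) / ((n+1)(n+2)) * a_n; check: a_0 = 1, a_1 = 0, a_2 = -2, a_3 = 0, a_4 = -4/3, a_5 = 0


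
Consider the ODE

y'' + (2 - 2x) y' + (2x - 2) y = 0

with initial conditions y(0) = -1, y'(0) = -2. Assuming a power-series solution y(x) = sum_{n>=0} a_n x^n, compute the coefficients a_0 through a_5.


Ansatz: y(x) = sum_{n>=0} a_n x^n, so y'(x) = sum_{n>=1} n a_n x^(n-1) and y''(x) = sum_{n>=2} n(n-1) a_n x^(n-2).
Substitute into P(x) y'' + Q(x) y' + R(x) y = 0 with P(x) = 1, Q(x) = 2 - 2x, R(x) = 2x - 2, and match powers of x.
Initial conditions: a_0 = -1, a_1 = -2.
Setting the coefficient of each power of x to zero and solving order by order (substituting the coefficients already found):
  x^0: 2 a_2 + 2 a_1 - 2 a_0 = 0  ->  2 a_2 = -2 a_1 + 2 a_0 = 2  ->  a_2 = 1
  x^1: 6 a_3 + 4 a_2 - 4 a_1 + 2 a_0 = 0  ->  6 a_3 = -4 a_2 + 4 a_1 - 2 a_0 = -10  ->  a_3 = -5/3
  x^2: 12 a_4 + 6 a_3 - 6 a_2 + 2 a_1 = 0  ->  12 a_4 = -6 a_3 + 6 a_2 - 2 a_1 = 20  ->  a_4 = 5/3
  x^3: 20 a_5 + 8 a_4 - 8 a_3 + 2 a_2 = 0  ->  20 a_5 = -8 a_4 + 8 a_3 - 2 a_2 = -86/3  ->  a_5 = -43/30
Truncated series: y(x) = -1 - 2 x + x^2 - (5/3) x^3 + (5/3) x^4 - (43/30) x^5 + O(x^6).

a_0 = -1; a_1 = -2; a_2 = 1; a_3 = -5/3; a_4 = 5/3; a_5 = -43/30


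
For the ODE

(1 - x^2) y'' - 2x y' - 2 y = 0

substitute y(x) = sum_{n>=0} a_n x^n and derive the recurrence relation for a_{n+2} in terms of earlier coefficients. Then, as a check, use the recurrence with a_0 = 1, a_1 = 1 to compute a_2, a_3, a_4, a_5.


Substitute y = sum_n a_n x^n.
(1 - 1 x^2) y'' contributes (n+2)(n+1) a_{n+2} - n(n-1) a_n at x^n.
-2 x y'(x) contributes -2 n a_n at x^n.
-2 y(x) contributes -2 a_n at x^n.
Matching x^n: (n+2)(n+1) a_{n+2} + (-n(n-1) - 2 n - 2) a_n = 0.
Thus a_{n+2} = (n(n-1) + 2 n + 2) / ((n+1)(n+2)) * a_n.

Check with a_0 = 1, a_1 = 1 (apply the recurrence for n = 0, 1, 2, 3): a_0 = 1, a_1 = 1, a_2 = 1, a_3 = 2/3, a_4 = 2/3, a_5 = 7/15.

a_(n+2) = (n(n-1) + 2 n + 2) / ((n+1)(n+2)) * a_n; check: a_0 = 1, a_1 = 1, a_2 = 1, a_3 = 2/3, a_4 = 2/3, a_5 = 7/15


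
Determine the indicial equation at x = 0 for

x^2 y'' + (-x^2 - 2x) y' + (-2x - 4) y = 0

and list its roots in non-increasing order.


Divide by x^2 to reach normal form y'' + P_1(x) y' + P_2(x) y = 0 with P_1(x) = -1 - 2/x and P_2(x) = -2/x - 4/x^2.
x = 0 is a singular point because the y'-coefficient -1 - 2/x has a pole at x = 0 and the y-coefficient -2/x - 4/x^2 has a pole at x = 0.
It is a regular singular point because x P_1(x) = p(x) = -x - 2 and x^2 P_2(x) = q(x) = -2x - 4 are polynomials, hence analytic at x = 0.
p(0) = -2,  q(0) = -4.
Indicial equation: r(r-1) + p(0) r + q(0) = 0, i.e. r^2 + (p(0) - 1) r + q(0) = 0, i.e. r^2 - 3 r - 4 = 0.
Discriminant: (-3)^2 - 4(-4) = 25, so r = (3 ± 5)/2.
Solving: r_1 = 4, r_2 = -1.

indicial: r^2 - 3 r - 4 = 0; roots r_1 = 4, r_2 = -1


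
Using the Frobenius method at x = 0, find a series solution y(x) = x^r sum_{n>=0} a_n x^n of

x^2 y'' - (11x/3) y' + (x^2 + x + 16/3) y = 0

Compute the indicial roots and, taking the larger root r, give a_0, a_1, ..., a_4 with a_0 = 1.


Write in Frobenius form y'' + (p(x)/x) y' + (q(x)/x^2) y = 0:
  p(x) = -11/3,  q(x) = x^2 + x + 16/3.
Indicial equation: r(r-1) + (-11/3) r + (16/3) = 0 -> roots r_1 = 8/3, r_2 = 2.
Take r = r_1 = 8/3. Let y(x) = x^r sum_{n>=0} a_n x^n with a_0 = 1.
Substitute y = x^r sum a_n x^n and match x^{r+n}. The recurrence is
  D(n) a_n + 1 a_{n-1} + 1 a_{n-2} = 0,  where D(n) = (r+n)(r+n-1) + (-11/3)(r+n) + (16/3).
  a_n = [-1 a_{n-1} - 1 a_{n-2}] / D(n).
Since the indicial polynomial factors as (r - r_1)(r - r_2), D(n) = (r_1 + n - r_1)(r_1 + n - r_2) = n(n + 2/3).
Evaluating step by step (a_0 = 1):
  n = 1: D(1) = 1(1 + 2/3) = 5/3; numerator = -1(1) = -1; a_1 = (-1)/(5/3) = -3/5
  n = 2: D(2) = 2(2 + 2/3) = 16/3; numerator = -1(-3/5) - 1(1) = -2/5; a_2 = (-2/5)/(16/3) = -3/40
  n = 3: D(3) = 3(3 + 2/3) = 11; numerator = -1(-3/40) - 1(-3/5) = 27/40; a_3 = (27/40)/(11) = 27/440
  n = 4: D(4) = 4(4 + 2/3) = 56/3; numerator = -1(27/440) - 1(-3/40) = 3/220; a_4 = (3/220)/(56/3) = 9/12320

r = 8/3; a_0 = 1; a_1 = -3/5; a_2 = -3/40; a_3 = 27/440; a_4 = 9/12320


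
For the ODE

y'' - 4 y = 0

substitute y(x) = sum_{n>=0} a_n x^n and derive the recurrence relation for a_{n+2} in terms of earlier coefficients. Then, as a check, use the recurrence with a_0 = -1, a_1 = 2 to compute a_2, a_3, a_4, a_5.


Substitute y = sum_n a_n x^n into y'' + (const) y = 0.
y''(x) = sum_{n>=0} (n+2)(n+1) a_{n+2} x^n.
The ODE becomes sum_n [(n+2)(n+1) a_{n+2} - 4 a_n] x^n = 0.
Setting each coefficient to zero gives the recurrence:
  (n+2)(n+1) a_{n+2} - 4 a_n = 0,
  a_{n+2} = 4 / ((n+1)(n+2)) a_n.

Check with a_0 = -1, a_1 = 2 (apply the recurrence for n = 0, 1, 2, 3): a_0 = -1, a_1 = 2, a_2 = -2, a_3 = 4/3, a_4 = -2/3, a_5 = 4/15.

a_{n+2} = 4/((n+1)(n+2)) * a_n; check: a_0 = -1, a_1 = 2, a_2 = -2, a_3 = 4/3, a_4 = -2/3, a_5 = 4/15


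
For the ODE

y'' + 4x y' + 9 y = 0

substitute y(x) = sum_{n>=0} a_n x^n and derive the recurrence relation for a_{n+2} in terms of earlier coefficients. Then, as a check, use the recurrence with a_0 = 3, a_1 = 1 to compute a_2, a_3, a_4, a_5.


Substitute y = sum_n a_n x^n.
y''(x) has coefficient (n+2)(n+1) a_{n+2} at x^n;
4 x y'(x) has coefficient 4 n a_n at x^n (shift);
9 y(x) has coefficient 9 a_n at x^n.
Matching x^n: (n+2)(n+1) a_{n+2} + (4n + 9) a_n = 0.
Thus a_{n+2} = (-4n - 9) / ((n+1)(n+2)) * a_n.

Check with a_0 = 3, a_1 = 1 (apply the recurrence for n = 0, 1, 2, 3): a_0 = 3, a_1 = 1, a_2 = -27/2, a_3 = -13/6, a_4 = 153/8, a_5 = 91/40.

a_(n+2) = (-4n - 9) / ((n+1)(n+2)) * a_n; check: a_0 = 3, a_1 = 1, a_2 = -27/2, a_3 = -13/6, a_4 = 153/8, a_5 = 91/40


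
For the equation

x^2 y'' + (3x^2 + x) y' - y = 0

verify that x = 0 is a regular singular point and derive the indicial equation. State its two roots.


Divide by x^2 to reach normal form y'' + P_1(x) y' + P_2(x) y = 0 with P_1(x) = 3 + 1/x and P_2(x) = -1/x^2.
x = 0 is a singular point because the y'-coefficient 3 + 1/x has a pole at x = 0 and the y-coefficient -1/x^2 has a pole at x = 0.
It is a regular singular point because x P_1(x) = p(x) = 3x + 1 and x^2 P_2(x) = q(x) = -1 are polynomials, hence analytic at x = 0.
p(0) = 1,  q(0) = -1.
Indicial equation: r(r-1) + p(0) r + q(0) = 0, i.e. r^2 + (p(0) - 1) r + q(0) = 0, i.e. r^2 - 1 = 0.
Discriminant: (0)^2 - 4(-1) = 4, so r = (0 ± 2)/2.
Solving: r_1 = 1, r_2 = -1.

indicial: r^2 - 1 = 0; roots r_1 = 1, r_2 = -1


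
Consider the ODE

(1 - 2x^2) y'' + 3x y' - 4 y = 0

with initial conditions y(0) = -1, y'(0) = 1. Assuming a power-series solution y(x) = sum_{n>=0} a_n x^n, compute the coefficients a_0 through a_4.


Ansatz: y(x) = sum_{n>=0} a_n x^n, so y'(x) = sum_{n>=1} n a_n x^(n-1) and y''(x) = sum_{n>=2} n(n-1) a_n x^(n-2).
Substitute into P(x) y'' + Q(x) y' + R(x) y = 0 with P(x) = 1 - 2x^2, Q(x) = 3x, R(x) = -4, and match powers of x.
Initial conditions: a_0 = -1, a_1 = 1.
Setting the coefficient of each power of x to zero and solving order by order (substituting the coefficients already found):
  x^0: 2 a_2 - 4 a_0 = 0  ->  2 a_2 = 4 a_0 = -4  ->  a_2 = -2
  x^1: 6 a_3 - a_1 = 0  ->  6 a_3 = a_1 = 1  ->  a_3 = 1/6
  x^2: 12 a_4 - 2 a_2 = 0  ->  12 a_4 = 2 a_2 = -4  ->  a_4 = -1/3
Truncated series: y(x) = -1 + x - 2 x^2 + (1/6) x^3 - (1/3) x^4 + O(x^5).

a_0 = -1; a_1 = 1; a_2 = -2; a_3 = 1/6; a_4 = -1/3


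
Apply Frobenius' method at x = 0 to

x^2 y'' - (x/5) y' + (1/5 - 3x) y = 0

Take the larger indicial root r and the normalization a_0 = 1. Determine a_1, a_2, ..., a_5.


Write in Frobenius form y'' + (p(x)/x) y' + (q(x)/x^2) y = 0:
  p(x) = -1/5,  q(x) = 1/5 - 3x.
Indicial equation: r(r-1) + (-1/5) r + (1/5) = 0 -> roots r_1 = 1, r_2 = 1/5.
Take r = r_1 = 1. Let y(x) = x^r sum_{n>=0} a_n x^n with a_0 = 1.
Substitute y = x^r sum a_n x^n and match x^{r+n}. The recurrence is
  D(n) a_n - 3 a_{n-1} = 0,  where D(n) = (r+n)(r+n-1) + (-1/5)(r+n) + (1/5).
  a_n = 3 / D(n) * a_{n-1}.
Since the indicial polynomial factors as (r - r_1)(r - r_2), D(n) = (r_1 + n - r_1)(r_1 + n - r_2) = n(n + 4/5).
Evaluating step by step (a_0 = 1):
  n = 1: D(1) = 1(1 + 4/5) = 9/5; numerator = 3(1) = 3; a_1 = (3)/(9/5) = 5/3
  n = 2: D(2) = 2(2 + 4/5) = 28/5; numerator = 3(5/3) = 5; a_2 = (5)/(28/5) = 25/28
  n = 3: D(3) = 3(3 + 4/5) = 57/5; numerator = 3(25/28) = 75/28; a_3 = (75/28)/(57/5) = 125/532
  n = 4: D(4) = 4(4 + 4/5) = 96/5; numerator = 3(125/532) = 375/532; a_4 = (375/532)/(96/5) = 625/17024
  n = 5: D(5) = 5(5 + 4/5) = 29; numerator = 3(625/17024) = 1875/17024; a_5 = (1875/17024)/(29) = 1875/493696

r = 1; a_0 = 1; a_1 = 5/3; a_2 = 25/28; a_3 = 125/532; a_4 = 625/17024; a_5 = 1875/493696


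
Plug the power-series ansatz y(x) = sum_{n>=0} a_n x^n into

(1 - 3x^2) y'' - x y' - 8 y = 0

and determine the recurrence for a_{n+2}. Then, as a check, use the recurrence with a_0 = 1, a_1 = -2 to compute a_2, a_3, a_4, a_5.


Substitute y = sum_n a_n x^n.
(1 - 3 x^2) y'' contributes (n+2)(n+1) a_{n+2} - 3 n(n-1) a_n at x^n.
-x y'(x) contributes -n a_n at x^n.
-8 y(x) contributes -8 a_n at x^n.
Matching x^n: (n+2)(n+1) a_{n+2} + (-3 n(n-1) - n - 8) a_n = 0.
Thus a_{n+2} = (3 n(n-1) + n + 8) / ((n+1)(n+2)) * a_n.

Check with a_0 = 1, a_1 = -2 (apply the recurrence for n = 0, 1, 2, 3): a_0 = 1, a_1 = -2, a_2 = 4, a_3 = -3, a_4 = 16/3, a_5 = -87/20.

a_(n+2) = (3 n(n-1) + n + 8) / ((n+1)(n+2)) * a_n; check: a_0 = 1, a_1 = -2, a_2 = 4, a_3 = -3, a_4 = 16/3, a_5 = -87/20


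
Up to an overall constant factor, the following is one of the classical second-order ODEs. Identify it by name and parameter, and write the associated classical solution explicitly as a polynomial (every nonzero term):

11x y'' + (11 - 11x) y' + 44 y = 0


All three coefficients share the factor 11; dividing through by 11 gives  x y'' + (1 - x) y' + 4 y = 0.
This matches the Laguerre equation x y'' + (1 - x) y' + n y = 0 with n = 4; the polynomial solution is L_4(x).
With y = sum_k a_k x^k, matching x^k gives (k+1)k a_{k+1} + (k+1) a_{k+1} - k a_k + n a_k = 0, i.e. (k+1)^2 a_{k+1} = (k - n) a_k = (k - 4) a_k. The right side vanishes at k = 4, so the series terminates at degree 4.
Standard normalization L_n(0) = 1 gives a_0 = 1. Work upward with a_{k+1} = (k - 4) a_k / (k+1)^2:
  a_1 = (0 - 4)(1) / 1^2 = -4/1 = -4
  a_2 = (1 - 4)(-4) / 2^2 = 12/4 = 3
  a_3 = (2 - 4)(3) / 3^2 = -6/9 = -2/3
  a_4 = (3 - 4)(-2/3) / 4^2 = (2/3)/16 = 1/24
Hence L_4(x) = x^4/24 - 2 x^3/3 + 3 x^2 - 4 x + 1.

L_4(x); series = x^4/24 - 2 x^3/3 + 3 x^2 - 4 x + 1


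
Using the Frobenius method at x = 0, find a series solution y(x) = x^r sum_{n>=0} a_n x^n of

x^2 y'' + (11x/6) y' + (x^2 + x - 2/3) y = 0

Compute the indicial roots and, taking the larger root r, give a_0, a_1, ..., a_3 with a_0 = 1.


Write in Frobenius form y'' + (p(x)/x) y' + (q(x)/x^2) y = 0:
  p(x) = 11/6,  q(x) = x^2 + x - 2/3.
Indicial equation: r(r-1) + (11/6) r + (-2/3) = 0 -> roots r_1 = 1/2, r_2 = -4/3.
Take r = r_1 = 1/2. Let y(x) = x^r sum_{n>=0} a_n x^n with a_0 = 1.
Substitute y = x^r sum a_n x^n and match x^{r+n}. The recurrence is
  D(n) a_n + 1 a_{n-1} + 1 a_{n-2} = 0,  where D(n) = (r+n)(r+n-1) + (11/6)(r+n) + (-2/3).
  a_n = [-1 a_{n-1} - 1 a_{n-2}] / D(n).
Since the indicial polynomial factors as (r - r_1)(r - r_2), D(n) = (r_1 + n - r_1)(r_1 + n - r_2) = n(n + 11/6).
Evaluating step by step (a_0 = 1):
  n = 1: D(1) = 1(1 + 11/6) = 17/6; numerator = -1(1) = -1; a_1 = (-1)/(17/6) = -6/17
  n = 2: D(2) = 2(2 + 11/6) = 23/3; numerator = -1(-6/17) - 1(1) = -11/17; a_2 = (-11/17)/(23/3) = -33/391
  n = 3: D(3) = 3(3 + 11/6) = 29/2; numerator = -1(-33/391) - 1(-6/17) = 171/391; a_3 = (171/391)/(29/2) = 342/11339

r = 1/2; a_0 = 1; a_1 = -6/17; a_2 = -33/391; a_3 = 342/11339


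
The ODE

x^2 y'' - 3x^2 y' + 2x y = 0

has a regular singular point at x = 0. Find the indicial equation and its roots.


Divide by x^2 to reach normal form y'' + P_1(x) y' + P_2(x) y = 0 with P_1(x) = -3 and P_2(x) = 2/x.
x = 0 is a singular point because the y-coefficient 2/x has a pole at x = 0.
It is a regular singular point because x P_1(x) = p(x) = -3x and x^2 P_2(x) = q(x) = 2x are polynomials, hence analytic at x = 0.
p(0) = 0,  q(0) = 0.
Indicial equation: r(r-1) + p(0) r + q(0) = 0, i.e. r^2 + (p(0) - 1) r + q(0) = 0, i.e. r^2 - 1 r = 0.
Discriminant: (-1)^2 - 4(0) = 1, so r = (1 ± 1)/2.
Solving: r_1 = 1, r_2 = 0.

indicial: r^2 - 1 r = 0; roots r_1 = 1, r_2 = 0


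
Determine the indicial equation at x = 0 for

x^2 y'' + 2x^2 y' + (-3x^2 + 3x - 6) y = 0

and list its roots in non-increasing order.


Divide by x^2 to reach normal form y'' + P_1(x) y' + P_2(x) y = 0 with P_1(x) = 2 and P_2(x) = -3 + 3/x - 6/x^2.
x = 0 is a singular point because the y-coefficient -3 + 3/x - 6/x^2 has a pole at x = 0.
It is a regular singular point because x P_1(x) = p(x) = 2x and x^2 P_2(x) = q(x) = -3x^2 + 3x - 6 are polynomials, hence analytic at x = 0.
p(0) = 0,  q(0) = -6.
Indicial equation: r(r-1) + p(0) r + q(0) = 0, i.e. r^2 + (p(0) - 1) r + q(0) = 0, i.e. r^2 - 1 r - 6 = 0.
Discriminant: (-1)^2 - 4(-6) = 25, so r = (1 ± 5)/2.
Solving: r_1 = 3, r_2 = -2.

indicial: r^2 - 1 r - 6 = 0; roots r_1 = 3, r_2 = -2


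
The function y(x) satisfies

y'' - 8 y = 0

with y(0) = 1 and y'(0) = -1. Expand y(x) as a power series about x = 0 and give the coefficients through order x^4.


Ansatz: y(x) = sum_{n>=0} a_n x^n, so y'(x) = sum_{n>=1} n a_n x^(n-1) and y''(x) = sum_{n>=2} n(n-1) a_n x^(n-2).
Substitute into P(x) y'' + Q(x) y' + R(x) y = 0 with P(x) = 1, Q(x) = 0, R(x) = -8, and match powers of x.
Initial conditions: a_0 = 1, a_1 = -1.
Setting the coefficient of each power of x to zero and solving order by order (substituting the coefficients already found):
  x^0: 2 a_2 - 8 a_0 = 0  ->  2 a_2 = 8 a_0 = 8  ->  a_2 = 4
  x^1: 6 a_3 - 8 a_1 = 0  ->  6 a_3 = 8 a_1 = -8  ->  a_3 = -4/3
  x^2: 12 a_4 - 8 a_2 = 0  ->  12 a_4 = 8 a_2 = 32  ->  a_4 = 8/3
Truncated series: y(x) = 1 - x + 4 x^2 - (4/3) x^3 + (8/3) x^4 + O(x^5).

a_0 = 1; a_1 = -1; a_2 = 4; a_3 = -4/3; a_4 = 8/3


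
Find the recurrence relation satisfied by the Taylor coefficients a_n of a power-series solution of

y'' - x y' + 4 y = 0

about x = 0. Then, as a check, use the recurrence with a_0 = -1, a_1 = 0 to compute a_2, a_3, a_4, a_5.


Substitute y = sum_n a_n x^n.
y''(x) has coefficient (n+2)(n+1) a_{n+2} at x^n;
-x y'(x) has coefficient -n a_n at x^n (shift);
4 y(x) has coefficient 4 a_n at x^n.
Matching x^n: (n+2)(n+1) a_{n+2} + (-n + 4) a_n = 0.
Thus a_{n+2} = (n - 4) / ((n+1)(n+2)) * a_n.

Check with a_0 = -1, a_1 = 0 (apply the recurrence for n = 0, 1, 2, 3): a_0 = -1, a_1 = 0, a_2 = 2, a_3 = 0, a_4 = -1/3, a_5 = 0.

a_(n+2) = (n - 4) / ((n+1)(n+2)) * a_n; check: a_0 = -1, a_1 = 0, a_2 = 2, a_3 = 0, a_4 = -1/3, a_5 = 0


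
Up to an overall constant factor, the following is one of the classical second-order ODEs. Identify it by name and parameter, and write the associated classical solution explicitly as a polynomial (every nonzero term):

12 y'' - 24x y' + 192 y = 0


All three coefficients share the factor 12; dividing through by 12 gives  y'' - 2x y' + 16 y = 0.
This matches the Hermite equation y'' - 2x y' + 2n y = 0 with 2n = 16, so n = 8; the polynomial solution is H_8(x).
With y = sum_k a_k x^k, matching x^k gives (k+2)(k+1) a_{k+2} = 2(k - n) a_k = 2(k - 8) a_k. The right side vanishes at k = 8, so the series with the parity of 8 terminates at degree 8.
Standard normalization: leading coefficient of H_n is 2^n, so a_8 = 2^8 = 256. Work downward with a_k = (k+1)(k+2) a_{k+2} / (2(k - n)):
  a_6 = (7)(8)(256) / (2(6 - 8)) = 14336/(-4) = -3584
  a_4 = (5)(6)(-3584) / (2(4 - 8)) = -107520/(-8) = 13440
  a_2 = (3)(4)(13440) / (2(2 - 8)) = 161280/(-12) = -13440
  a_0 = (1)(2)(-13440) / (2(0 - 8)) = -26880/(-16) = 1680
Hence H_8(x) = 256 x^8 - 3584 x^6 + 13440 x^4 - 13440 x^2 + 1680.

H_8(x); series = 256 x^8 - 3584 x^6 + 13440 x^4 - 13440 x^2 + 1680


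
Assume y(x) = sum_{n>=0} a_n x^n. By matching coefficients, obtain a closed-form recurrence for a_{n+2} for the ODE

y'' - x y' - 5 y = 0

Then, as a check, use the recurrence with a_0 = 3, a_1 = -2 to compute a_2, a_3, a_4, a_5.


Substitute y = sum_n a_n x^n.
y''(x) has coefficient (n+2)(n+1) a_{n+2} at x^n;
-x y'(x) has coefficient -n a_n at x^n (shift);
-5 y(x) has coefficient -5 a_n at x^n.
Matching x^n: (n+2)(n+1) a_{n+2} + (-n - 5) a_n = 0.
Thus a_{n+2} = (n + 5) / ((n+1)(n+2)) * a_n.

Check with a_0 = 3, a_1 = -2 (apply the recurrence for n = 0, 1, 2, 3): a_0 = 3, a_1 = -2, a_2 = 15/2, a_3 = -2, a_4 = 35/8, a_5 = -4/5.

a_(n+2) = (n + 5) / ((n+1)(n+2)) * a_n; check: a_0 = 3, a_1 = -2, a_2 = 15/2, a_3 = -2, a_4 = 35/8, a_5 = -4/5


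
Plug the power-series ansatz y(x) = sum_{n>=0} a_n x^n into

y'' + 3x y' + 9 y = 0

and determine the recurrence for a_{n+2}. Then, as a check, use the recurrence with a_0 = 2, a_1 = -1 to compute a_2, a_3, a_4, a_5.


Substitute y = sum_n a_n x^n.
y''(x) has coefficient (n+2)(n+1) a_{n+2} at x^n;
3 x y'(x) has coefficient 3 n a_n at x^n (shift);
9 y(x) has coefficient 9 a_n at x^n.
Matching x^n: (n+2)(n+1) a_{n+2} + (3n + 9) a_n = 0.
Thus a_{n+2} = (-3n - 9) / ((n+1)(n+2)) * a_n.

Check with a_0 = 2, a_1 = -1 (apply the recurrence for n = 0, 1, 2, 3): a_0 = 2, a_1 = -1, a_2 = -9, a_3 = 2, a_4 = 45/4, a_5 = -9/5.

a_(n+2) = (-3n - 9) / ((n+1)(n+2)) * a_n; check: a_0 = 2, a_1 = -1, a_2 = -9, a_3 = 2, a_4 = 45/4, a_5 = -9/5


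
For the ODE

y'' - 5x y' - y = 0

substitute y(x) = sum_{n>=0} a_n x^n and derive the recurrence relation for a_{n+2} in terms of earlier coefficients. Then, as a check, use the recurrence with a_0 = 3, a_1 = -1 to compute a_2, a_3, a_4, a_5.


Substitute y = sum_n a_n x^n.
y''(x) has coefficient (n+2)(n+1) a_{n+2} at x^n;
-5 x y'(x) has coefficient -5 n a_n at x^n (shift);
-y(x) has coefficient -1 a_n at x^n.
Matching x^n: (n+2)(n+1) a_{n+2} + (-5n - 1) a_n = 0.
Thus a_{n+2} = (5n + 1) / ((n+1)(n+2)) * a_n.

Check with a_0 = 3, a_1 = -1 (apply the recurrence for n = 0, 1, 2, 3): a_0 = 3, a_1 = -1, a_2 = 3/2, a_3 = -1, a_4 = 11/8, a_5 = -4/5.

a_(n+2) = (5n + 1) / ((n+1)(n+2)) * a_n; check: a_0 = 3, a_1 = -1, a_2 = 3/2, a_3 = -1, a_4 = 11/8, a_5 = -4/5


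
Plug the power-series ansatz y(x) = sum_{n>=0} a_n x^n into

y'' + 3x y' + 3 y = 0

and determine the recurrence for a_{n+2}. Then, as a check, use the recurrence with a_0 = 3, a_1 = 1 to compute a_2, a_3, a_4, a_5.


Substitute y = sum_n a_n x^n.
y''(x) has coefficient (n+2)(n+1) a_{n+2} at x^n;
3 x y'(x) has coefficient 3 n a_n at x^n (shift);
3 y(x) has coefficient 3 a_n at x^n.
Matching x^n: (n+2)(n+1) a_{n+2} + (3n + 3) a_n = 0.
Thus a_{n+2} = (-3n - 3) / ((n+1)(n+2)) * a_n.

Check with a_0 = 3, a_1 = 1 (apply the recurrence for n = 0, 1, 2, 3): a_0 = 3, a_1 = 1, a_2 = -9/2, a_3 = -1, a_4 = 27/8, a_5 = 3/5.

a_(n+2) = (-3n - 3) / ((n+1)(n+2)) * a_n; check: a_0 = 3, a_1 = 1, a_2 = -9/2, a_3 = -1, a_4 = 27/8, a_5 = 3/5


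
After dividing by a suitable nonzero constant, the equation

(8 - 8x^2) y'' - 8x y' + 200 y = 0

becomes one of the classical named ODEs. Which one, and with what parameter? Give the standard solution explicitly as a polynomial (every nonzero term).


All three coefficients share the factor 8; dividing through by 8 gives  (1 - x^2) y'' - x y' + 25 y = 0.
This matches the Chebyshev equation (1 - x^2) y'' - x y' + n^2 y = 0 (note the -x y' term, not -2x y') with n^2 = 25, so n = 5; the polynomial solution is T_5(x).
With y = sum_k a_k x^k, matching x^k gives (k+2)(k+1) a_{k+2} = (k^2 - n^2) a_k = (k - 5)(k + 5) a_k. The right side vanishes at k = 5, so the series with the parity of 5 terminates at degree 5.
Standard normalization: leading coefficient of T_n is 2^(n-1), so a_5 = 2^4 = 16. Work downward with a_k = (k+1)(k+2) a_{k+2} / ((k - 5)(k + 5)):
  a_3 = (4)(5)(16) / ((3 - 5)(3 + 5)) = 320/(-16) = -20
  a_1 = (2)(3)(-20) / ((1 - 5)(1 + 5)) = -120/(-24) = 5
Hence T_5(x) = 16 x^5 - 20 x^3 + 5 x.

T_5(x); series = 16 x^5 - 20 x^3 + 5 x


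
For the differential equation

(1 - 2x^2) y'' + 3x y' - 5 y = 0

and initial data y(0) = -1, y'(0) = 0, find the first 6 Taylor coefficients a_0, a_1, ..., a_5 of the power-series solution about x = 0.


Ansatz: y(x) = sum_{n>=0} a_n x^n, so y'(x) = sum_{n>=1} n a_n x^(n-1) and y''(x) = sum_{n>=2} n(n-1) a_n x^(n-2).
Substitute into P(x) y'' + Q(x) y' + R(x) y = 0 with P(x) = 1 - 2x^2, Q(x) = 3x, R(x) = -5, and match powers of x.
Initial conditions: a_0 = -1, a_1 = 0.
Setting the coefficient of each power of x to zero and solving order by order (substituting the coefficients already found):
  x^0: 2 a_2 - 5 a_0 = 0  ->  2 a_2 = 5 a_0 = -5  ->  a_2 = -5/2
  x^1: 6 a_3 - 2 a_1 = 0  ->  6 a_3 = 2 a_1 = 0  ->  a_3 = 0
  x^2: 12 a_4 - 3 a_2 = 0  ->  12 a_4 = 3 a_2 = -15/2  ->  a_4 = -5/8
  x^3: 20 a_5 - 8 a_3 = 0  ->  20 a_5 = 8 a_3 = 0  ->  a_5 = 0
Truncated series: y(x) = -1 - (5/2) x^2 - (5/8) x^4 + O(x^6).

a_0 = -1; a_1 = 0; a_2 = -5/2; a_3 = 0; a_4 = -5/8; a_5 = 0


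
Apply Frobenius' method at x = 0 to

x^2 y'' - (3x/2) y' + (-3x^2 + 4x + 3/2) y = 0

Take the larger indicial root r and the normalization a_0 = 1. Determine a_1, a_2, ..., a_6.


Write in Frobenius form y'' + (p(x)/x) y' + (q(x)/x^2) y = 0:
  p(x) = -3/2,  q(x) = -3x^2 + 4x + 3/2.
Indicial equation: r(r-1) + (-3/2) r + (3/2) = 0 -> roots r_1 = 3/2, r_2 = 1.
Take r = r_1 = 3/2. Let y(x) = x^r sum_{n>=0} a_n x^n with a_0 = 1.
Substitute y = x^r sum a_n x^n and match x^{r+n}. The recurrence is
  D(n) a_n + 4 a_{n-1} - 3 a_{n-2} = 0,  where D(n) = (r+n)(r+n-1) + (-3/2)(r+n) + (3/2).
  a_n = [-4 a_{n-1} + 3 a_{n-2}] / D(n).
Since the indicial polynomial factors as (r - r_1)(r - r_2), D(n) = (r_1 + n - r_1)(r_1 + n - r_2) = n(n + 1/2).
Evaluating step by step (a_0 = 1):
  n = 1: D(1) = 1(1 + 1/2) = 3/2; numerator = -4(1) = -4; a_1 = (-4)/(3/2) = -8/3
  n = 2: D(2) = 2(2 + 1/2) = 5; numerator = -4(-8/3) + 3(1) = 41/3; a_2 = (41/3)/(5) = 41/15
  n = 3: D(3) = 3(3 + 1/2) = 21/2; numerator = -4(41/15) + 3(-8/3) = -284/15; a_3 = (-284/15)/(21/2) = -568/315
  n = 4: D(4) = 4(4 + 1/2) = 18; numerator = -4(-568/315) + 3(41/15) = 971/63; a_4 = (971/63)/(18) = 971/1134
  n = 5: D(5) = 5(5 + 1/2) = 55/2; numerator = -4(971/1134) + 3(-568/315) = -3578/405; a_5 = (-3578/405)/(55/2) = -7156/22275
  n = 6: D(6) = 6(6 + 1/2) = 39; numerator = -4(-7156/22275) + 3(971/1134) = 1201811/311850; a_6 = (1201811/311850)/(39) = 92447/935550

r = 3/2; a_0 = 1; a_1 = -8/3; a_2 = 41/15; a_3 = -568/315; a_4 = 971/1134; a_5 = -7156/22275; a_6 = 92447/935550


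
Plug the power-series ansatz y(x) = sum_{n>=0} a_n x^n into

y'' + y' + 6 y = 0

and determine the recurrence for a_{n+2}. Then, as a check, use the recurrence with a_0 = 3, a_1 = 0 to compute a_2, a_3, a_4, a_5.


Substitute y = sum_n a_n x^n.
y''(x) has coefficient (n+2)(n+1) a_{n+2} at x^n;
y'(x) has coefficient (n+1) a_{n+1} at x^n;
6 y(x) has coefficient 6 a_n at x^n.
Matching x^n: (n+2)(n+1) a_{n+2} + (n+1) a_{n+1} + 6 a_n = 0.
Thus a_{n+2} = [-(n+1) a_{n+1} - 6 a_n] / ((n+1)(n+2)).

Check with a_0 = 3, a_1 = 0 (apply the recurrence for n = 0, 1, 2, 3): a_0 = 3, a_1 = 0, a_2 = -9, a_3 = 3, a_4 = 15/4, a_5 = -33/20.

a_(n+2) = [-(n+1) a_(n+1) - 6 a_n] / ((n+1)(n+2)); check: a_0 = 3, a_1 = 0, a_2 = -9, a_3 = 3, a_4 = 15/4, a_5 = -33/20


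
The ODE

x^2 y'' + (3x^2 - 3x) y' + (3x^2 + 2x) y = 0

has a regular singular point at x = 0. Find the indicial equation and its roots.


Divide by x^2 to reach normal form y'' + P_1(x) y' + P_2(x) y = 0 with P_1(x) = 3 - 3/x and P_2(x) = 3 + 2/x.
x = 0 is a singular point because the y'-coefficient 3 - 3/x has a pole at x = 0 and the y-coefficient 3 + 2/x has a pole at x = 0.
It is a regular singular point because x P_1(x) = p(x) = 3x - 3 and x^2 P_2(x) = q(x) = 3x^2 + 2x are polynomials, hence analytic at x = 0.
p(0) = -3,  q(0) = 0.
Indicial equation: r(r-1) + p(0) r + q(0) = 0, i.e. r^2 + (p(0) - 1) r + q(0) = 0, i.e. r^2 - 4 r = 0.
Discriminant: (-4)^2 - 4(0) = 16, so r = (4 ± 4)/2.
Solving: r_1 = 4, r_2 = 0.

indicial: r^2 - 4 r = 0; roots r_1 = 4, r_2 = 0


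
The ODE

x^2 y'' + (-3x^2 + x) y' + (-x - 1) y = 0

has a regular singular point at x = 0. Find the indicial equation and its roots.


Divide by x^2 to reach normal form y'' + P_1(x) y' + P_2(x) y = 0 with P_1(x) = -3 + 1/x and P_2(x) = -1/x - 1/x^2.
x = 0 is a singular point because the y'-coefficient -3 + 1/x has a pole at x = 0 and the y-coefficient -1/x - 1/x^2 has a pole at x = 0.
It is a regular singular point because x P_1(x) = p(x) = 1 - 3x and x^2 P_2(x) = q(x) = -x - 1 are polynomials, hence analytic at x = 0.
p(0) = 1,  q(0) = -1.
Indicial equation: r(r-1) + p(0) r + q(0) = 0, i.e. r^2 + (p(0) - 1) r + q(0) = 0, i.e. r^2 - 1 = 0.
Discriminant: (0)^2 - 4(-1) = 4, so r = (0 ± 2)/2.
Solving: r_1 = 1, r_2 = -1.

indicial: r^2 - 1 = 0; roots r_1 = 1, r_2 = -1


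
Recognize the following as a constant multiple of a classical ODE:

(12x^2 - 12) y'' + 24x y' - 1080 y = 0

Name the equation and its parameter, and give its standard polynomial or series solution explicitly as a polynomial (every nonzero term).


All three coefficients share the factor -12; dividing through by -12 gives  (1 - x^2) y'' - 2x y' + 90 y = 0.
This matches the Legendre equation (1 - x^2) y'' - 2x y' + n(n+1) y = 0 (note the -2x y' term) with n(n+1) = 90, so n = 9; the polynomial solution is P_9(x).
With y = sum_k a_k x^k, matching x^k gives (k+2)(k+1) a_{k+2} = [k(k+1) - n(n+1)] a_k = (k - 9)(k + 10) a_k. The right side vanishes at k = 9, so the series with the parity of 9 terminates at degree 9.
Standard normalization (P_n(1) = 1): leading coefficient (2n)!/(2^n (n!)^2) = 6402373705728000/(512*131681894400) = 12155/128, so a_9 = 12155/128. Work downward with a_k = (k+1)(k+2) a_{k+2} / ((k - 9)(k + 10)):
  a_7 = (8)(9)(12155/128) / ((7 - 9)(7 + 10)) = (109395/16)/(-34) = -6435/32
  a_5 = (6)(7)(-6435/32) / ((5 - 9)(5 + 10)) = (-135135/16)/(-60) = 9009/64
  a_3 = (4)(5)(9009/64) / ((3 - 9)(3 + 10)) = (45045/16)/(-78) = -1155/32
  a_1 = (2)(3)(-1155/32) / ((1 - 9)(1 + 10)) = (-3465/16)/(-88) = 315/128
Hence P_9(x) = 12155 x^9/128 - 6435 x^7/32 + 9009 x^5/64 - 1155 x^3/32 + 315 x/128.

P_9(x); series = 12155 x^9/128 - 6435 x^7/32 + 9009 x^5/64 - 1155 x^3/32 + 315 x/128


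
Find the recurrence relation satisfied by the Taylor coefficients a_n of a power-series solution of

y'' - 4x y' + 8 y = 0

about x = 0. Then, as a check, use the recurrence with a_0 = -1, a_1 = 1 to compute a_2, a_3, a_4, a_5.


Substitute y = sum_n a_n x^n.
y''(x) has coefficient (n+2)(n+1) a_{n+2} at x^n;
-4 x y'(x) has coefficient -4 n a_n at x^n (shift);
8 y(x) has coefficient 8 a_n at x^n.
Matching x^n: (n+2)(n+1) a_{n+2} + (-4n + 8) a_n = 0.
Thus a_{n+2} = (4n - 8) / ((n+1)(n+2)) * a_n.

Check with a_0 = -1, a_1 = 1 (apply the recurrence for n = 0, 1, 2, 3): a_0 = -1, a_1 = 1, a_2 = 4, a_3 = -2/3, a_4 = 0, a_5 = -2/15.

a_(n+2) = (4n - 8) / ((n+1)(n+2)) * a_n; check: a_0 = -1, a_1 = 1, a_2 = 4, a_3 = -2/3, a_4 = 0, a_5 = -2/15


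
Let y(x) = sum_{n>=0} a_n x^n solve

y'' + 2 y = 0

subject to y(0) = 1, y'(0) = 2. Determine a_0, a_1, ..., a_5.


Ansatz: y(x) = sum_{n>=0} a_n x^n, so y'(x) = sum_{n>=1} n a_n x^(n-1) and y''(x) = sum_{n>=2} n(n-1) a_n x^(n-2).
Substitute into P(x) y'' + Q(x) y' + R(x) y = 0 with P(x) = 1, Q(x) = 0, R(x) = 2, and match powers of x.
Initial conditions: a_0 = 1, a_1 = 2.
Setting the coefficient of each power of x to zero and solving order by order (substituting the coefficients already found):
  x^0: 2 a_2 + 2 a_0 = 0  ->  2 a_2 = -2 a_0 = -2  ->  a_2 = -1
  x^1: 6 a_3 + 2 a_1 = 0  ->  6 a_3 = -2 a_1 = -4  ->  a_3 = -2/3
  x^2: 12 a_4 + 2 a_2 = 0  ->  12 a_4 = -2 a_2 = 2  ->  a_4 = 1/6
  x^3: 20 a_5 + 2 a_3 = 0  ->  20 a_5 = -2 a_3 = 4/3  ->  a_5 = 1/15
Truncated series: y(x) = 1 + 2 x - x^2 - (2/3) x^3 + (1/6) x^4 + (1/15) x^5 + O(x^6).

a_0 = 1; a_1 = 2; a_2 = -1; a_3 = -2/3; a_4 = 1/6; a_5 = 1/15


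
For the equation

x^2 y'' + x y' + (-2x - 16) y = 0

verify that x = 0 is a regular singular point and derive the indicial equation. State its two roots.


Divide by x^2 to reach normal form y'' + P_1(x) y' + P_2(x) y = 0 with P_1(x) = 1/x and P_2(x) = -2/x - 16/x^2.
x = 0 is a singular point because the y'-coefficient 1/x has a pole at x = 0 and the y-coefficient -2/x - 16/x^2 has a pole at x = 0.
It is a regular singular point because x P_1(x) = p(x) = 1 and x^2 P_2(x) = q(x) = -2x - 16 are polynomials, hence analytic at x = 0.
p(0) = 1,  q(0) = -16.
Indicial equation: r(r-1) + p(0) r + q(0) = 0, i.e. r^2 + (p(0) - 1) r + q(0) = 0, i.e. r^2 - 16 = 0.
Discriminant: (0)^2 - 4(-16) = 64, so r = (0 ± 8)/2.
Solving: r_1 = 4, r_2 = -4.

indicial: r^2 - 16 = 0; roots r_1 = 4, r_2 = -4


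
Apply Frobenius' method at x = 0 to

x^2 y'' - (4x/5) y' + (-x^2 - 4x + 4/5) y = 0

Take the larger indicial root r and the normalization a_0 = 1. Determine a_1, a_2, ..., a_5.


Write in Frobenius form y'' + (p(x)/x) y' + (q(x)/x^2) y = 0:
  p(x) = -4/5,  q(x) = -x^2 - 4x + 4/5.
Indicial equation: r(r-1) + (-4/5) r + (4/5) = 0 -> roots r_1 = 1, r_2 = 4/5.
Take r = r_1 = 1. Let y(x) = x^r sum_{n>=0} a_n x^n with a_0 = 1.
Substitute y = x^r sum a_n x^n and match x^{r+n}. The recurrence is
  D(n) a_n - 4 a_{n-1} - 1 a_{n-2} = 0,  where D(n) = (r+n)(r+n-1) + (-4/5)(r+n) + (4/5).
  a_n = [4 a_{n-1} + 1 a_{n-2}] / D(n).
Since the indicial polynomial factors as (r - r_1)(r - r_2), D(n) = (r_1 + n - r_1)(r_1 + n - r_2) = n(n + 1/5).
Evaluating step by step (a_0 = 1):
  n = 1: D(1) = 1(1 + 1/5) = 6/5; numerator = 4(1) = 4; a_1 = (4)/(6/5) = 10/3
  n = 2: D(2) = 2(2 + 1/5) = 22/5; numerator = 4(10/3) + 1(1) = 43/3; a_2 = (43/3)/(22/5) = 215/66
  n = 3: D(3) = 3(3 + 1/5) = 48/5; numerator = 4(215/66) + 1(10/3) = 180/11; a_3 = (180/11)/(48/5) = 75/44
  n = 4: D(4) = 4(4 + 1/5) = 84/5; numerator = 4(75/44) + 1(215/66) = 665/66; a_4 = (665/66)/(84/5) = 475/792
  n = 5: D(5) = 5(5 + 1/5) = 26; numerator = 4(475/792) + 1(75/44) = 1625/396; a_5 = (1625/396)/(26) = 125/792

r = 1; a_0 = 1; a_1 = 10/3; a_2 = 215/66; a_3 = 75/44; a_4 = 475/792; a_5 = 125/792


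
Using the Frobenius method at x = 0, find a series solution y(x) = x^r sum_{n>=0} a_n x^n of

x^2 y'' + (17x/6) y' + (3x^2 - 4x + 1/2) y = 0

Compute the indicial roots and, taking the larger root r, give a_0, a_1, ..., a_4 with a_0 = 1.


Write in Frobenius form y'' + (p(x)/x) y' + (q(x)/x^2) y = 0:
  p(x) = 17/6,  q(x) = 3x^2 - 4x + 1/2.
Indicial equation: r(r-1) + (17/6) r + (1/2) = 0 -> roots r_1 = -1/3, r_2 = -3/2.
Take r = r_1 = -1/3. Let y(x) = x^r sum_{n>=0} a_n x^n with a_0 = 1.
Substitute y = x^r sum a_n x^n and match x^{r+n}. The recurrence is
  D(n) a_n - 4 a_{n-1} + 3 a_{n-2} = 0,  where D(n) = (r+n)(r+n-1) + (17/6)(r+n) + (1/2).
  a_n = [4 a_{n-1} - 3 a_{n-2}] / D(n).
Since the indicial polynomial factors as (r - r_1)(r - r_2), D(n) = (r_1 + n - r_1)(r_1 + n - r_2) = n(n + 7/6).
Evaluating step by step (a_0 = 1):
  n = 1: D(1) = 1(1 + 7/6) = 13/6; numerator = 4(1) = 4; a_1 = (4)/(13/6) = 24/13
  n = 2: D(2) = 2(2 + 7/6) = 19/3; numerator = 4(24/13) - 3(1) = 57/13; a_2 = (57/13)/(19/3) = 9/13
  n = 3: D(3) = 3(3 + 7/6) = 25/2; numerator = 4(9/13) - 3(24/13) = -36/13; a_3 = (-36/13)/(25/2) = -72/325
  n = 4: D(4) = 4(4 + 7/6) = 62/3; numerator = 4(-72/325) - 3(9/13) = -963/325; a_4 = (-963/325)/(62/3) = -2889/20150

r = -1/3; a_0 = 1; a_1 = 24/13; a_2 = 9/13; a_3 = -72/325; a_4 = -2889/20150


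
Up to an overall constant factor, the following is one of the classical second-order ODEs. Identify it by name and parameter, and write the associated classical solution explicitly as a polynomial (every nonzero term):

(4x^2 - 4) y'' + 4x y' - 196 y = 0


All three coefficients share the factor -4; dividing through by -4 gives  (1 - x^2) y'' - x y' + 49 y = 0.
This matches the Chebyshev equation (1 - x^2) y'' - x y' + n^2 y = 0 (note the -x y' term, not -2x y') with n^2 = 49, so n = 7; the polynomial solution is T_7(x).
With y = sum_k a_k x^k, matching x^k gives (k+2)(k+1) a_{k+2} = (k^2 - n^2) a_k = (k - 7)(k + 7) a_k. The right side vanishes at k = 7, so the series with the parity of 7 terminates at degree 7.
Standard normalization: leading coefficient of T_n is 2^(n-1), so a_7 = 2^6 = 64. Work downward with a_k = (k+1)(k+2) a_{k+2} / ((k - 7)(k + 7)):
  a_5 = (6)(7)(64) / ((5 - 7)(5 + 7)) = 2688/(-24) = -112
  a_3 = (4)(5)(-112) / ((3 - 7)(3 + 7)) = -2240/(-40) = 56
  a_1 = (2)(3)(56) / ((1 - 7)(1 + 7)) = 336/(-48) = -7
Hence T_7(x) = 64 x^7 - 112 x^5 + 56 x^3 - 7 x.

T_7(x); series = 64 x^7 - 112 x^5 + 56 x^3 - 7 x


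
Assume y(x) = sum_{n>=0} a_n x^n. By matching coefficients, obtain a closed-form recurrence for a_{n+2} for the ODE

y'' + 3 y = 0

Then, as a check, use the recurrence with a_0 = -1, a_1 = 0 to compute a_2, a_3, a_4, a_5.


Substitute y = sum_n a_n x^n into y'' + (const) y = 0.
y''(x) = sum_{n>=0} (n+2)(n+1) a_{n+2} x^n.
The ODE becomes sum_n [(n+2)(n+1) a_{n+2} + 3 a_n] x^n = 0.
Setting each coefficient to zero gives the recurrence:
  (n+2)(n+1) a_{n+2} + 3 a_n = 0,
  a_{n+2} = -3 / ((n+1)(n+2)) a_n.

Check with a_0 = -1, a_1 = 0 (apply the recurrence for n = 0, 1, 2, 3): a_0 = -1, a_1 = 0, a_2 = 3/2, a_3 = 0, a_4 = -3/8, a_5 = 0.

a_{n+2} = -3/((n+1)(n+2)) * a_n; check: a_0 = -1, a_1 = 0, a_2 = 3/2, a_3 = 0, a_4 = -3/8, a_5 = 0


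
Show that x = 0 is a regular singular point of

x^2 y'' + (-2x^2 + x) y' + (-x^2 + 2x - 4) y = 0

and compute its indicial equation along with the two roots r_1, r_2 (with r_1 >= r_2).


Divide by x^2 to reach normal form y'' + P_1(x) y' + P_2(x) y = 0 with P_1(x) = -2 + 1/x and P_2(x) = -1 + 2/x - 4/x^2.
x = 0 is a singular point because the y'-coefficient -2 + 1/x has a pole at x = 0 and the y-coefficient -1 + 2/x - 4/x^2 has a pole at x = 0.
It is a regular singular point because x P_1(x) = p(x) = 1 - 2x and x^2 P_2(x) = q(x) = -x^2 + 2x - 4 are polynomials, hence analytic at x = 0.
p(0) = 1,  q(0) = -4.
Indicial equation: r(r-1) + p(0) r + q(0) = 0, i.e. r^2 + (p(0) - 1) r + q(0) = 0, i.e. r^2 - 4 = 0.
Discriminant: (0)^2 - 4(-4) = 16, so r = (0 ± 4)/2.
Solving: r_1 = 2, r_2 = -2.

indicial: r^2 - 4 = 0; roots r_1 = 2, r_2 = -2


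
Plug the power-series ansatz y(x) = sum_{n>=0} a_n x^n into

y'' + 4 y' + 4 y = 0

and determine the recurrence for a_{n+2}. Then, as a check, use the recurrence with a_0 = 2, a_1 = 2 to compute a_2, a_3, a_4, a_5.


Substitute y = sum_n a_n x^n.
y''(x) has coefficient (n+2)(n+1) a_{n+2} at x^n;
4 y'(x) has coefficient 4 (n+1) a_{n+1} at x^n;
4 y(x) has coefficient 4 a_n at x^n.
Matching x^n: (n+2)(n+1) a_{n+2} + 4 (n+1) a_{n+1} + 4 a_n = 0.
Thus a_{n+2} = [-4 (n+1) a_{n+1} - 4 a_n] / ((n+1)(n+2)).

Check with a_0 = 2, a_1 = 2 (apply the recurrence for n = 0, 1, 2, 3): a_0 = 2, a_1 = 2, a_2 = -8, a_3 = 28/3, a_4 = -20/3, a_5 = 52/15.

a_(n+2) = [-4 (n+1) a_(n+1) - 4 a_n] / ((n+1)(n+2)); check: a_0 = 2, a_1 = 2, a_2 = -8, a_3 = 28/3, a_4 = -20/3, a_5 = 52/15


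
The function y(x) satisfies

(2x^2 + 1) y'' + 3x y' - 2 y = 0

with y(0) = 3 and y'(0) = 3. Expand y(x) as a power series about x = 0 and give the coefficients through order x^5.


Ansatz: y(x) = sum_{n>=0} a_n x^n, so y'(x) = sum_{n>=1} n a_n x^(n-1) and y''(x) = sum_{n>=2} n(n-1) a_n x^(n-2).
Substitute into P(x) y'' + Q(x) y' + R(x) y = 0 with P(x) = 2x^2 + 1, Q(x) = 3x, R(x) = -2, and match powers of x.
Initial conditions: a_0 = 3, a_1 = 3.
Setting the coefficient of each power of x to zero and solving order by order (substituting the coefficients already found):
  x^0: 2 a_2 - 2 a_0 = 0  ->  2 a_2 = 2 a_0 = 6  ->  a_2 = 3
  x^1: 6 a_3 + a_1 = 0  ->  6 a_3 = -a_1 = -3  ->  a_3 = -1/2
  x^2: 12 a_4 + 8 a_2 = 0  ->  12 a_4 = -8 a_2 = -24  ->  a_4 = -2
  x^3: 20 a_5 + 19 a_3 = 0  ->  20 a_5 = -19 a_3 = 19/2  ->  a_5 = 19/40
Truncated series: y(x) = 3 + 3 x + 3 x^2 - (1/2) x^3 - 2 x^4 + (19/40) x^5 + O(x^6).

a_0 = 3; a_1 = 3; a_2 = 3; a_3 = -1/2; a_4 = -2; a_5 = 19/40


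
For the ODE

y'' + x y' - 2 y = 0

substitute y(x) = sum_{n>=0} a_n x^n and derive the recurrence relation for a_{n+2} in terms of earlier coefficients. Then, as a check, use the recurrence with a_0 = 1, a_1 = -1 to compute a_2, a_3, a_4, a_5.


Substitute y = sum_n a_n x^n.
y''(x) has coefficient (n+2)(n+1) a_{n+2} at x^n;
x y'(x) has coefficient n a_n at x^n (shift);
-2 y(x) has coefficient -2 a_n at x^n.
Matching x^n: (n+2)(n+1) a_{n+2} + (n - 2) a_n = 0.
Thus a_{n+2} = (-n + 2) / ((n+1)(n+2)) * a_n.

Check with a_0 = 1, a_1 = -1 (apply the recurrence for n = 0, 1, 2, 3): a_0 = 1, a_1 = -1, a_2 = 1, a_3 = -1/6, a_4 = 0, a_5 = 1/120.

a_(n+2) = (-n + 2) / ((n+1)(n+2)) * a_n; check: a_0 = 1, a_1 = -1, a_2 = 1, a_3 = -1/6, a_4 = 0, a_5 = 1/120


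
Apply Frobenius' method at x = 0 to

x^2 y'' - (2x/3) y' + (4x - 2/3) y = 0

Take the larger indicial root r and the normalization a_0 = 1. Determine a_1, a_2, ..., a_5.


Write in Frobenius form y'' + (p(x)/x) y' + (q(x)/x^2) y = 0:
  p(x) = -2/3,  q(x) = 4x - 2/3.
Indicial equation: r(r-1) + (-2/3) r + (-2/3) = 0 -> roots r_1 = 2, r_2 = -1/3.
Take r = r_1 = 2. Let y(x) = x^r sum_{n>=0} a_n x^n with a_0 = 1.
Substitute y = x^r sum a_n x^n and match x^{r+n}. The recurrence is
  D(n) a_n + 4 a_{n-1} = 0,  where D(n) = (r+n)(r+n-1) + (-2/3)(r+n) + (-2/3).
  a_n = -4 / D(n) * a_{n-1}.
Since the indicial polynomial factors as (r - r_1)(r - r_2), D(n) = (r_1 + n - r_1)(r_1 + n - r_2) = n(n + 7/3).
Evaluating step by step (a_0 = 1):
  n = 1: D(1) = 1(1 + 7/3) = 10/3; numerator = -4(1) = -4; a_1 = (-4)/(10/3) = -6/5
  n = 2: D(2) = 2(2 + 7/3) = 26/3; numerator = -4(-6/5) = 24/5; a_2 = (24/5)/(26/3) = 36/65
  n = 3: D(3) = 3(3 + 7/3) = 16; numerator = -4(36/65) = -144/65; a_3 = (-144/65)/(16) = -9/65
  n = 4: D(4) = 4(4 + 7/3) = 76/3; numerator = -4(-9/65) = 36/65; a_4 = (36/65)/(76/3) = 27/1235
  n = 5: D(5) = 5(5 + 7/3) = 110/3; numerator = -4(27/1235) = -108/1235; a_5 = (-108/1235)/(110/3) = -162/67925

r = 2; a_0 = 1; a_1 = -6/5; a_2 = 36/65; a_3 = -9/65; a_4 = 27/1235; a_5 = -162/67925


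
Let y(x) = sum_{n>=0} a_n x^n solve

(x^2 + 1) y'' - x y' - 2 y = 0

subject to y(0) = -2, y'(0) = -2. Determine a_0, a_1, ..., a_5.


Ansatz: y(x) = sum_{n>=0} a_n x^n, so y'(x) = sum_{n>=1} n a_n x^(n-1) and y''(x) = sum_{n>=2} n(n-1) a_n x^(n-2).
Substitute into P(x) y'' + Q(x) y' + R(x) y = 0 with P(x) = x^2 + 1, Q(x) = -x, R(x) = -2, and match powers of x.
Initial conditions: a_0 = -2, a_1 = -2.
Setting the coefficient of each power of x to zero and solving order by order (substituting the coefficients already found):
  x^0: 2 a_2 - 2 a_0 = 0  ->  2 a_2 = 2 a_0 = -4  ->  a_2 = -2
  x^1: 6 a_3 - 3 a_1 = 0  ->  6 a_3 = 3 a_1 = -6  ->  a_3 = -1
  x^2: 12 a_4 - 2 a_2 = 0  ->  12 a_4 = 2 a_2 = -4  ->  a_4 = -1/3
  x^3: 20 a_5 + a_3 = 0  ->  20 a_5 = -a_3 = 1  ->  a_5 = 1/20
Truncated series: y(x) = -2 - 2 x - 2 x^2 - x^3 - (1/3) x^4 + (1/20) x^5 + O(x^6).

a_0 = -2; a_1 = -2; a_2 = -2; a_3 = -1; a_4 = -1/3; a_5 = 1/20
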